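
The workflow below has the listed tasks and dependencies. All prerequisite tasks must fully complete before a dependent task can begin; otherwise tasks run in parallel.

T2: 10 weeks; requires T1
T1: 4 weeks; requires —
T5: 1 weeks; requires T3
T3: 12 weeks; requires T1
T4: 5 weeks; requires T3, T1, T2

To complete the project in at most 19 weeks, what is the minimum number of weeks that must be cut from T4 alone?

Current finish: 21 weeks; target: 19.
T4 is on every critical path, so each week cut from T4 cuts the finish by one (this holds down to a finish of 17).
Need 21 − 19 = 2 weeks off T4 → T4 becomes 3 weeks, finish becomes 19.

2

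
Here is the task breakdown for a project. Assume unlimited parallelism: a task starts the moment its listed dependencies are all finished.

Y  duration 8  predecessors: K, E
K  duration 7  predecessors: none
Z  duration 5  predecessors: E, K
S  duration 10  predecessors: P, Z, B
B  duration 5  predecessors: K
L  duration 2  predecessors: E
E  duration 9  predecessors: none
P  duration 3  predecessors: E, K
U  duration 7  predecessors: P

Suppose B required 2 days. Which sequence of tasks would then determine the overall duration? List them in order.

E, Z, S

As given, the longest chain is E→Z→S = 9+5+10 = 24, so the finish is 24 days.
B is off the critical path — its longest chain is 22 days, giving 2 of slack.
The critical path is still E→Z→S; finish is now 24 days.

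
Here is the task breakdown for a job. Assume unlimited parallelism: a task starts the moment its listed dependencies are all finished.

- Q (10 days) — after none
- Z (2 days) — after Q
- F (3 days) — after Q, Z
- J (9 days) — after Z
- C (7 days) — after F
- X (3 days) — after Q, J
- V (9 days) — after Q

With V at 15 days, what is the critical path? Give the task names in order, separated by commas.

Actual critical path: Q→Z→J→X = 10+2+9+3 = 24 ⇒ 24 days.
The longest path through V is only 19 days, so V has float 5.
Now Q→V = 10+15 = 25 is longest, so the finish becomes 25 days.

Q, V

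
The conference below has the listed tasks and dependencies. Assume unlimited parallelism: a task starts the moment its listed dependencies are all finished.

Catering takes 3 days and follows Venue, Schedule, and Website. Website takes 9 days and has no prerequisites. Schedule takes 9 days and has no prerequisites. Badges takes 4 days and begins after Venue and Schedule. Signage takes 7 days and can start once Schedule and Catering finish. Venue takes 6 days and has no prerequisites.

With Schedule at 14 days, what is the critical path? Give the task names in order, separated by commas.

As given, the longest chain is Schedule→Catering→Signage = 9+3+7 = 19, so the finish is 19 days.
Schedule is on the critical path; changing it to 14 makes that path 24 days.
That remains the longest chain; total 24 days.

Schedule, Catering, Signage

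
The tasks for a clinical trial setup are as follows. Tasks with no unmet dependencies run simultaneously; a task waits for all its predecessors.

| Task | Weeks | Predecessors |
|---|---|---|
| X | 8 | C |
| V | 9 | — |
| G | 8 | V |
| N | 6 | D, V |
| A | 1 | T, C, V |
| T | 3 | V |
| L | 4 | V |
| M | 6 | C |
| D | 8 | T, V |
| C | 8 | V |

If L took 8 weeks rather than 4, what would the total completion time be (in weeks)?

26

As given, the longest chain is V→T→D→N = 9+3+8+6 = 26, so the finish is 26 weeks.
L is off the critical path — its longest chain is 13 weeks, giving 13 of slack.
That remains the longest chain; total 26 weeks.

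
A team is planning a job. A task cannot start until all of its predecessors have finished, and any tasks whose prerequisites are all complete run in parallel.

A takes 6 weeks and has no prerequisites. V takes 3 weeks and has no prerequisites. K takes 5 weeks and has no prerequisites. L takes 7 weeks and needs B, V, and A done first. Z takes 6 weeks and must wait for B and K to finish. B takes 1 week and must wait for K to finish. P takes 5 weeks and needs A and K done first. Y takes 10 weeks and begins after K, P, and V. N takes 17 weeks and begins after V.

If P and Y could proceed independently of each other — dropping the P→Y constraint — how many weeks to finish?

20

With the dependency in place, A→P→Y = 6+5+10 = 21 sets the finish at 21 weeks.
Without P→Y, Y's earliest start moves from 11 to 5.
After: V→N = 3+17 = 20 → 20 weeks.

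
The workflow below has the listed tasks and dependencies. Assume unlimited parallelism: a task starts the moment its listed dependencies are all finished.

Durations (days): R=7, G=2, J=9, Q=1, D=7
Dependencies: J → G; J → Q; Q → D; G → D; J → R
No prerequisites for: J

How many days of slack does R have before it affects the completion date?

Critical path: J→G→D = 9+2+7 = 18, so the finish is 18 days.
Longest path through R: 16 days (earliest finish 16, latest finish 18).
Float = 18 − 16 = 2.

2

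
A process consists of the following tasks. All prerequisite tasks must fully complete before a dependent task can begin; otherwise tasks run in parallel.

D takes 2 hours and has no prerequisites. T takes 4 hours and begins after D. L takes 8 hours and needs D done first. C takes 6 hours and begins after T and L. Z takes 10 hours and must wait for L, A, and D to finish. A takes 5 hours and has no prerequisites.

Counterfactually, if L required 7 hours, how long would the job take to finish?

Actual critical path: D→L→Z = 2+8+10 = 20 ⇒ 20 hours.
Since L is critical, the -1 change carries straight to that chain (now 19 hours).
That remains the longest chain; total 19 hours.

19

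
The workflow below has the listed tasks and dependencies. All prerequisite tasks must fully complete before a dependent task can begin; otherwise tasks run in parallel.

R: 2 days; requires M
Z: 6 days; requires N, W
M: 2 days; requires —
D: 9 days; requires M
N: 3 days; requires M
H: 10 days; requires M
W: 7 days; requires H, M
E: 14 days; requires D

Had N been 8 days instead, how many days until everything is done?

As given, the longest chain is M→D→E = 2+9+14 = 25, so the finish is 25 days.
The longest path through N is only 11 days, so N has float 14.
That remains the longest chain; total 25 days.

25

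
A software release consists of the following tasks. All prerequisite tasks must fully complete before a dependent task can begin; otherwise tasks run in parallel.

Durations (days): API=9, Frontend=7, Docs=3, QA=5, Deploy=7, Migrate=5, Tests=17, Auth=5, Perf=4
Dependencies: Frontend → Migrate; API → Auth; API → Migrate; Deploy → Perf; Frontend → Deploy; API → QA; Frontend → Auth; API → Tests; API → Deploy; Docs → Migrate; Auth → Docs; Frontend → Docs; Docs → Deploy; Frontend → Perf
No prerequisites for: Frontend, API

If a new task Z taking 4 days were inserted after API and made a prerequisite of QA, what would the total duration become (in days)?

28

Originally the software release takes 28 days.
With Z inserted, QA now waits for max(API, Z).
New critical path: API→Auth→Docs→Deploy→Perf = 9+5+3+7+4 = 28 ⇒ 28 days.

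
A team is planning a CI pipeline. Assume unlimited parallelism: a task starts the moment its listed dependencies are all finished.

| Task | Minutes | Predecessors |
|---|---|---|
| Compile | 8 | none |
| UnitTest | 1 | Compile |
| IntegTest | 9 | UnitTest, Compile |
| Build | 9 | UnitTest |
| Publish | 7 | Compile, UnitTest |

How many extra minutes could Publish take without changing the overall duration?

2

Critical path: Compile→UnitTest→IntegTest = 8+1+9 = 18, so the finish is 18 minutes.
Longest path through Publish: 16 minutes (earliest finish 16, latest finish 18).
So Publish can slip 18 − 16 = 2 minutes.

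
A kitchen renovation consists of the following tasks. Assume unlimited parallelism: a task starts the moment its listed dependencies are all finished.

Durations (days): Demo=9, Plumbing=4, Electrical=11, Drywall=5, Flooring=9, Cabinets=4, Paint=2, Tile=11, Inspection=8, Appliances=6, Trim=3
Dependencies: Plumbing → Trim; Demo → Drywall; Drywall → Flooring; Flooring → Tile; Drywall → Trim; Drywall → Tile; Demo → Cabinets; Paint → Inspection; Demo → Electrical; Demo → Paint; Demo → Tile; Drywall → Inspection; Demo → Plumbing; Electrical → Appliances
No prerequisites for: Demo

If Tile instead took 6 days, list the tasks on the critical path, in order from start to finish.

Demo, Drywall, Flooring, Tile

Actual critical path: Demo→Drywall→Flooring→Tile = 9+5+9+11 = 34 ⇒ 34 days.
Since Tile is critical, the -5 change carries straight to that chain (now 29 days).
No other chain overtakes it, so the finish is 29 days.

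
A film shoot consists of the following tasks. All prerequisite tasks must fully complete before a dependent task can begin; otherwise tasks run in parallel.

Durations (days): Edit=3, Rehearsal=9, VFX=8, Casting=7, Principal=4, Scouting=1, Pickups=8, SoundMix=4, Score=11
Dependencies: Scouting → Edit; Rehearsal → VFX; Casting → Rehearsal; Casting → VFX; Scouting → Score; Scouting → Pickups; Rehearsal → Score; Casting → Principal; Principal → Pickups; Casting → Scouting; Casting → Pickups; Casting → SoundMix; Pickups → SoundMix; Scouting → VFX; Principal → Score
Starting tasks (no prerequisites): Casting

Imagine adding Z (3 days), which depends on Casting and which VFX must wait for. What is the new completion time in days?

Originally the job takes 27 days.
With Z inserted, VFX now waits for max(Rehearsal, Scouting, Casting, Z).
New critical path: Casting→Rehearsal→Score = 7+9+11 = 27 ⇒ 27 days.

27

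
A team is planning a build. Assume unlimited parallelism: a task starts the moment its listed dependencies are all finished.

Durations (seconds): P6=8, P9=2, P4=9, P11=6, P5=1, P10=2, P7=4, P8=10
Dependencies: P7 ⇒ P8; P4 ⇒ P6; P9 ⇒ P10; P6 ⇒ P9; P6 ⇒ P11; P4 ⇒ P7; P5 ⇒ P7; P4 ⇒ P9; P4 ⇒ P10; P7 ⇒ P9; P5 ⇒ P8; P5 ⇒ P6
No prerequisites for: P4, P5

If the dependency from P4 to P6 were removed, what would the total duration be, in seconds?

23

Before: longest chain P4→P6→P11 = 9+8+6 = 23, finish 23.
Without P4→P6, P6's earliest start moves from 9 to 1.
The longest chain is now P4→P7→P8 = 9+4+10 = 23, so the build takes 23 seconds.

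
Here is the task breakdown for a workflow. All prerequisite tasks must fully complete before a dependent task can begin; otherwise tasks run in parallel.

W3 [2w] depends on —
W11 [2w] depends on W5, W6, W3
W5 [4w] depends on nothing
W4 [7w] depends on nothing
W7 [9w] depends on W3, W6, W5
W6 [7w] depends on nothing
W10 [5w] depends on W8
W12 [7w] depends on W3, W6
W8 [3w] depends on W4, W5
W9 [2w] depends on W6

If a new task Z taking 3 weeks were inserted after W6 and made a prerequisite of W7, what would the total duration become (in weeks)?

Originally the plan takes 16 weeks.
With Z inserted, W7 now waits for max(W3, W6, W5, Z).
New critical path: W6→Z→W7 = 7+3+9 = 19 ⇒ 19 weeks.

19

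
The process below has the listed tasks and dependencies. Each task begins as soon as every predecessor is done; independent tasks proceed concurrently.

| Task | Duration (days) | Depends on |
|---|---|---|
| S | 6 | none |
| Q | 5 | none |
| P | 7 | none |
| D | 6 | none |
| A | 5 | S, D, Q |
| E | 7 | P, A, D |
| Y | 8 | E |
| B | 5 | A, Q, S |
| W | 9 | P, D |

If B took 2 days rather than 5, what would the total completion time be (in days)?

26

As given, the longest chain is S→A→E→Y = 6+5+7+8 = 26, so the finish is 26 days.
B is off the critical path — its longest chain is 16 days, giving 10 of slack.
No other chain overtakes it, so the finish is 26 days.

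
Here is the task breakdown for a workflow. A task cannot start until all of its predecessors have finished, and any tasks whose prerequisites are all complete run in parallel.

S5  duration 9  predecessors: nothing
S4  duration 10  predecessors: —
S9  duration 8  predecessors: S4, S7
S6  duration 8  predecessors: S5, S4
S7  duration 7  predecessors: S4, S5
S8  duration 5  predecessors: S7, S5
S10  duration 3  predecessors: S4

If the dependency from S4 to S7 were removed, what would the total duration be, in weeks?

24

Original critical path: S4→S7→S9 = 10+7+8 = 25 ⇒ 25 weeks.
Without S4→S7, S7's earliest start moves from 10 to 9.
The longest chain is now S5→S7→S9 = 9+7+8 = 24, so the workflow takes 24 weeks.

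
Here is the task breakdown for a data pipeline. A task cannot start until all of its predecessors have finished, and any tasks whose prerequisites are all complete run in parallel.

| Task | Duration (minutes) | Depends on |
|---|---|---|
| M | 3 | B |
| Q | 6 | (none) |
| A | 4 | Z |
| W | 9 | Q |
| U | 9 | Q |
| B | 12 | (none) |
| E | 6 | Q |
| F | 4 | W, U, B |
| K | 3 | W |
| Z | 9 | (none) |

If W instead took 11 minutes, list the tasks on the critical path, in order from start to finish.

Baseline: Q→W→F = 6+9+4 = 19 → 19 minutes.
Since W is critical, the +2 change carries straight to that chain (now 21 minutes).
The critical path is still Q→W→F; finish is now 21 minutes.

Q, W, F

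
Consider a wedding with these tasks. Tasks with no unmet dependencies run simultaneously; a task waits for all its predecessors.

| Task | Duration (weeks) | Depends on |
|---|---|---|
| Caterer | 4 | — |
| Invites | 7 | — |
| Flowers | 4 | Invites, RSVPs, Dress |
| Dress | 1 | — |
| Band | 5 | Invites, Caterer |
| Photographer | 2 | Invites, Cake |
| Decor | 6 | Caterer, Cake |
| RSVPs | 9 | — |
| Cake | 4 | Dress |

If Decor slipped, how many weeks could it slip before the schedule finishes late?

2

The longest chain is RSVPs→Flowers = 9+4 = 13; overall finish 13 weeks.
Decor finishes as early as 11 and must finish by 13.
Float = 13 − 11 = 2.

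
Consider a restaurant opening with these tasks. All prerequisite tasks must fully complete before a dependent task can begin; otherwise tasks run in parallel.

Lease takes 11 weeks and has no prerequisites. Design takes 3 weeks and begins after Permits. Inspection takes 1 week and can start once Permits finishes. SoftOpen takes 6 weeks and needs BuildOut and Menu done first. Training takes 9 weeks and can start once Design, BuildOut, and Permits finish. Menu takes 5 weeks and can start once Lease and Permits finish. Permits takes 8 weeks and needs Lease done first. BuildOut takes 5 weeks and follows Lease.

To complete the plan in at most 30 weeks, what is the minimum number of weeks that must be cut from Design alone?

Current finish: 31 weeks; target: 30.
Design is on every critical path, so each week cut from Design cuts the finish by one (this holds down to a finish of 30).
Need 31 − 30 = 1 week off Design → Design becomes 2 weeks, finish becomes 30.

1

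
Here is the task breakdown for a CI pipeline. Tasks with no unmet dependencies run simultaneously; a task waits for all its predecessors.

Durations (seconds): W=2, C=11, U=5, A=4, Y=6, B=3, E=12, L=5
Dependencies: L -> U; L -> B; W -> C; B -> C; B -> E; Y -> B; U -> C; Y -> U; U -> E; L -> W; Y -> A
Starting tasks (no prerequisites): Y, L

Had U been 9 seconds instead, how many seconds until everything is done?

The binding path is Y→U→E = 6+5+12 = 23; finish at 23 seconds.
Since U is critical, the +4 change carries straight to that chain (now 27 seconds).
No other chain overtakes it, so the finish is 27 seconds.

27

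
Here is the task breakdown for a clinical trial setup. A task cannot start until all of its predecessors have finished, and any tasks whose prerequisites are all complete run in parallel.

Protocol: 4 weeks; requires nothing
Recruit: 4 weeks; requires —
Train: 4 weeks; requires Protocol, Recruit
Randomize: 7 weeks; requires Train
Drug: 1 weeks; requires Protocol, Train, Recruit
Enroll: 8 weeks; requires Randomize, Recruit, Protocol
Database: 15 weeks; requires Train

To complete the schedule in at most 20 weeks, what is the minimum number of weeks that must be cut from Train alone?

Current finish: 23 weeks; target: 20.
Train is on every critical path, so each week cut from Train cuts the finish by one (this holds down to a finish of 20).
Need 23 − 20 = 3 weeks off Train → Train becomes 1 week, finish becomes 20.

3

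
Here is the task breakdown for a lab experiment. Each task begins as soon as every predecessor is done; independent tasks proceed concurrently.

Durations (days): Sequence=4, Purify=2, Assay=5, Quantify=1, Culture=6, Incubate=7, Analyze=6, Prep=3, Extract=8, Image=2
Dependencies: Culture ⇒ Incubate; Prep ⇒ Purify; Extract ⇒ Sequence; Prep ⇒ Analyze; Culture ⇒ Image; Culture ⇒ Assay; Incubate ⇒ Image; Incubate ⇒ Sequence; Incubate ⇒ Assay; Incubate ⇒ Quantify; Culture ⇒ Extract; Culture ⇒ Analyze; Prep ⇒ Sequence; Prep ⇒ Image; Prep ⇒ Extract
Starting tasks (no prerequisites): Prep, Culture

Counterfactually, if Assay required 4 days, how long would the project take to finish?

18

As given, the longest chain is Culture→Incubate→Assay = 6+7+5 = 18, so the finish is 18 days.
Assay is on the critical path; changing it to 4 makes that path 17 days.
New critical path: Culture→Extract→Sequence = 6+8+4 = 18 ⇒ 18 days.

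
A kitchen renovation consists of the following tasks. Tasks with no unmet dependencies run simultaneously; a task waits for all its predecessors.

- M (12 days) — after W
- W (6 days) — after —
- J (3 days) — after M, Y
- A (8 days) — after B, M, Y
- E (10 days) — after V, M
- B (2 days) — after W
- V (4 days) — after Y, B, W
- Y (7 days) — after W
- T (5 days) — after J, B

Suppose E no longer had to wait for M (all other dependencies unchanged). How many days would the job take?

Before: longest chain W→M→E = 6+12+10 = 28, finish 28.
Without M→E, E's earliest start moves from 18 to 17.
New critical path: W→Y→V→E = 6+7+4+10 = 27 ⇒ 27 days.

27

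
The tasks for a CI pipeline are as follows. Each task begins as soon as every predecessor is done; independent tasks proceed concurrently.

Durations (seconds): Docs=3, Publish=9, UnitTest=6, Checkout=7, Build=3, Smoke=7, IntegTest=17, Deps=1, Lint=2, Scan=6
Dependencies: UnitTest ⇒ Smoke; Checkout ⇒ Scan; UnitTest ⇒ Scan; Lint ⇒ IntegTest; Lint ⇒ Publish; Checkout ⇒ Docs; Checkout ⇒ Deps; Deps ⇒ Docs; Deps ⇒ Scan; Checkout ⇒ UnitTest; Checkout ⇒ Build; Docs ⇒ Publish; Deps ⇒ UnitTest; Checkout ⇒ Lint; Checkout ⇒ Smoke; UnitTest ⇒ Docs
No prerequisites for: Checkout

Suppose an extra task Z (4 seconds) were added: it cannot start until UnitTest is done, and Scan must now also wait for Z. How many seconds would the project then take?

Originally the project takes 26 seconds.
With Z inserted, Scan now waits for max(Checkout, UnitTest, Deps, Z).
New critical path: Checkout→Deps→UnitTest→Docs→Publish = 7+1+6+3+9 = 26 ⇒ 26 seconds.

26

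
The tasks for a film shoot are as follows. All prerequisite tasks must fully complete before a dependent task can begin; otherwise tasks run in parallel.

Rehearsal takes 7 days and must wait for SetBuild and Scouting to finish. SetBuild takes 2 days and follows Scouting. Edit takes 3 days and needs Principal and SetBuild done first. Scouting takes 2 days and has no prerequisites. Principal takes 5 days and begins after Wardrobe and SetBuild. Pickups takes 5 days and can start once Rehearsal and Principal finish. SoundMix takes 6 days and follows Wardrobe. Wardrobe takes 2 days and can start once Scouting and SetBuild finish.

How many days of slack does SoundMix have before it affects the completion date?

4

Critical path: Scouting→SetBuild→Wardrobe→Principal→Pickups = 2+2+2+5+5 = 16, so the finish is 16 days.
Longest path through SoundMix: 12 days (earliest finish 12, latest finish 16).
Float = 16 − 12 = 4.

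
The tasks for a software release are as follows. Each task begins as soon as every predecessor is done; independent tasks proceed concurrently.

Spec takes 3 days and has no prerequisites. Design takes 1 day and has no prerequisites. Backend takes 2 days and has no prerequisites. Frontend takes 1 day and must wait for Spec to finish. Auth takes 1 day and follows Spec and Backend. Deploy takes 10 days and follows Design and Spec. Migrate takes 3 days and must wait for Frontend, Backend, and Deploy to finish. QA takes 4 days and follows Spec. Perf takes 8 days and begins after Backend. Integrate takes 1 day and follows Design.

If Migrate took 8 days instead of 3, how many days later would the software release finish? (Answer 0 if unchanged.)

The binding path is Spec→Deploy→Migrate = 3+10+3 = 16; finish at 16 days.
Since Migrate is critical, the +5 change carries straight to that chain (now 21 days).
That remains the longest chain; total 21 days.
Change in finish: 21 − 16 = +5 days.

5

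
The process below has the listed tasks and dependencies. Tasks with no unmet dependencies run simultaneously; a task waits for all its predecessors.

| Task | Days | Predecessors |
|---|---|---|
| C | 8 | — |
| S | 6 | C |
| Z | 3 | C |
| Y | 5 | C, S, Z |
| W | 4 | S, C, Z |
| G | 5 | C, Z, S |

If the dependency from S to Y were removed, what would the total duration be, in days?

Original critical path: C→S→Y = 8+6+5 = 19 ⇒ 19 days.
Without S→Y, Y's earliest start moves from 14 to 11.
New critical path: C→S→G = 8+6+5 = 19 ⇒ 19 days.

19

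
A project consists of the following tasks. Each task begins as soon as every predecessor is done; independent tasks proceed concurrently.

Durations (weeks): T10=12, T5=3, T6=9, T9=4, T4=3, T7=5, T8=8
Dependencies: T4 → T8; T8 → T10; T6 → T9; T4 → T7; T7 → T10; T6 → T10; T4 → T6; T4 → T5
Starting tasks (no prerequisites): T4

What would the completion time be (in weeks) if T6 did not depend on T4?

23

Original critical path: T4→T6→T10 = 3+9+12 = 24 ⇒ 24 weeks.
Without T4→T6, T6's earliest start moves from 3 to 0.
New critical path: T4→T8→T10 = 3+8+12 = 23 ⇒ 23 weeks.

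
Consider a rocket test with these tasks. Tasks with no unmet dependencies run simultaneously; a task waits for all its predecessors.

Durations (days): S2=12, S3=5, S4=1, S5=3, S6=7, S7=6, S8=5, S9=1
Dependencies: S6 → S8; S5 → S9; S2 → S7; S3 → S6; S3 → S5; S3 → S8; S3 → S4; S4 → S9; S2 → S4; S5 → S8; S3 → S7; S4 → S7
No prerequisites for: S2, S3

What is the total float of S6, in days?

2

S2→S4→S7 = 12+1+6 = 19 sets the makespan at 19 days.
Longest path through S6: 17 days (earliest finish 12, latest finish 14).
So S6 can slip 14 − 12 = 2 days.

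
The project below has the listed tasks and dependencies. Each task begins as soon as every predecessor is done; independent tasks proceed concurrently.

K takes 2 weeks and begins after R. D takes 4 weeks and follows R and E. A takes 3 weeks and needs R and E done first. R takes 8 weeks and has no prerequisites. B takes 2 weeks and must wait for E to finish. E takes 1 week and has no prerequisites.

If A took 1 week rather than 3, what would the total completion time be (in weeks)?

Critical path before the change: R→D = 8+4 = 12 giving 12 weeks.
The longest path through A is only 11 weeks, so A has float 1.
That remains the longest chain; total 12 weeks.

12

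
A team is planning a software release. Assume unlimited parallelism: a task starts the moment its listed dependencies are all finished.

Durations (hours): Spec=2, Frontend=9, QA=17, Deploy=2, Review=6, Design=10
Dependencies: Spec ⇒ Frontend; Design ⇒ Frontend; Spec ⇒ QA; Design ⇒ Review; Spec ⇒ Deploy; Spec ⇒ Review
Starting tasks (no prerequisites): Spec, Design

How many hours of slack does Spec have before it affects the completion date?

0

The longest chain is Spec→QA = 2+17 = 19; overall finish 19 hours.
Longest path through Spec: 19 hours (earliest finish 2, latest finish 2).
Slack of Spec = 0 − 0 = 0 hours.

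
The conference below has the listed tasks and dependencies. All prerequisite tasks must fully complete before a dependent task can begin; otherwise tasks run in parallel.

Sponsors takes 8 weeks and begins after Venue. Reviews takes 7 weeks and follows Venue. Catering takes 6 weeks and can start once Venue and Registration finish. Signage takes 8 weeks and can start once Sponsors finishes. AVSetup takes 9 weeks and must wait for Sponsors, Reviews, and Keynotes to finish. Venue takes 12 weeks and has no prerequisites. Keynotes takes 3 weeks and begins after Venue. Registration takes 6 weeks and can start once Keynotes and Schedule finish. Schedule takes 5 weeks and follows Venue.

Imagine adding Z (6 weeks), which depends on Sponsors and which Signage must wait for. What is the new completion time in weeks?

34

Originally the conference takes 29 weeks.
With Z inserted, Signage now waits for max(Sponsors, Z).
New critical path: Venue→Sponsors→Z→Signage = 12+8+6+8 = 34 ⇒ 34 weeks.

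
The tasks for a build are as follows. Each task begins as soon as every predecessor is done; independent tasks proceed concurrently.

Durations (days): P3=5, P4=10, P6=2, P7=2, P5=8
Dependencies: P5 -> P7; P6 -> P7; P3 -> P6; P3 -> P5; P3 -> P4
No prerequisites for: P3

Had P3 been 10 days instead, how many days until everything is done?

The binding path is P3→P4 = 5+10 = 15; finish at 15 days.
Since P3 is critical, the +5 change carries straight to that chain (now 20 days).
No other chain overtakes it, so the finish is 20 days.

20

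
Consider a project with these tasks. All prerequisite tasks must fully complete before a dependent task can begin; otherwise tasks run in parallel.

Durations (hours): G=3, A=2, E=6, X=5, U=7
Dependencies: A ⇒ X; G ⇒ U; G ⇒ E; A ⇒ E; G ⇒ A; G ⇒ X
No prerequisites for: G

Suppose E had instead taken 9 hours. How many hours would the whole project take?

14

As given, the longest chain is G→A→E = 3+2+6 = 11, so the finish is 11 hours.
E is on the critical path; changing it to 9 makes that path 14 hours.
The critical path is still G→A→E; finish is now 14 hours.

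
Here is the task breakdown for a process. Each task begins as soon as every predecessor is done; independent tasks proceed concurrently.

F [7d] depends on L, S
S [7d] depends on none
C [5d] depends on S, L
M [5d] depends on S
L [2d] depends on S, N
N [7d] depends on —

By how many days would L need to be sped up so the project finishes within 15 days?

Current finish: 16 days; target: 15.
L is on every critical path, so each day cut from L cuts the finish by one (this holds down to a finish of 15).
Need 16 − 15 = 1 day off L → L becomes 1 day, finish becomes 15.

1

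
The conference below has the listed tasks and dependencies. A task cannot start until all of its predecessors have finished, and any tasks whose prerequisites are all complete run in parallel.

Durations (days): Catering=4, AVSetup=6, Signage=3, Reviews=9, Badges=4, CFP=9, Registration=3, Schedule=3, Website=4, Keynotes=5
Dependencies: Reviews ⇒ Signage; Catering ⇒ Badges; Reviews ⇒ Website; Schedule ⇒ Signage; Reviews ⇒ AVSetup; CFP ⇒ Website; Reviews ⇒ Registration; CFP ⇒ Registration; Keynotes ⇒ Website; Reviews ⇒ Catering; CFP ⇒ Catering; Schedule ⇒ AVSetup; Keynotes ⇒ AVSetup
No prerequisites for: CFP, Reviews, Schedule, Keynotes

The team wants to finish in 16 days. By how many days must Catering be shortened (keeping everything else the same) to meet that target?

1

Current finish: 17 days; target: 16.
Catering is on every critical path, so each day cut from Catering cuts the finish by one (this holds down to a finish of 15).
Need 17 − 16 = 1 day off Catering → Catering becomes 3 days, finish becomes 16.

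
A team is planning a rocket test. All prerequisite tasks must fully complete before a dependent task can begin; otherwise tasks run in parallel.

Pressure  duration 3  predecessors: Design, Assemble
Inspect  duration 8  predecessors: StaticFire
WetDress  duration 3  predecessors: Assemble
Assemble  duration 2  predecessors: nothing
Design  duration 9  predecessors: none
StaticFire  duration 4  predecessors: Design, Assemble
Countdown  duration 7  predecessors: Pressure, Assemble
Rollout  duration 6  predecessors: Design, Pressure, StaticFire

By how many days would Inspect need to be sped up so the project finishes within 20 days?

Current finish: 21 days; target: 20.
Inspect is on every critical path, so each day cut from Inspect cuts the finish by one (this holds down to a finish of 19).
Need 21 − 20 = 1 day off Inspect → Inspect becomes 7 days, finish becomes 20.

1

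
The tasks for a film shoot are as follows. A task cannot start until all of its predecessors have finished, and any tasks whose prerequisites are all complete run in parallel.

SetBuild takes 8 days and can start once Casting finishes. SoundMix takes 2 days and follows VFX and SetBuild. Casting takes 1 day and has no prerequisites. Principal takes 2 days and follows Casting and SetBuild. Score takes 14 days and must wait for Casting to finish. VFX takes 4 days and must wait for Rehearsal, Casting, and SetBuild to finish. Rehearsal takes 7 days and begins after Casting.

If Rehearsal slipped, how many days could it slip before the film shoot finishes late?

Critical path: Casting→SetBuild→VFX→SoundMix = 1+8+4+2 = 15, so the finish is 15 days.
Rehearsal finishes as early as 8 and must finish by 9.
So Rehearsal can slip 9 − 8 = 1 day.

1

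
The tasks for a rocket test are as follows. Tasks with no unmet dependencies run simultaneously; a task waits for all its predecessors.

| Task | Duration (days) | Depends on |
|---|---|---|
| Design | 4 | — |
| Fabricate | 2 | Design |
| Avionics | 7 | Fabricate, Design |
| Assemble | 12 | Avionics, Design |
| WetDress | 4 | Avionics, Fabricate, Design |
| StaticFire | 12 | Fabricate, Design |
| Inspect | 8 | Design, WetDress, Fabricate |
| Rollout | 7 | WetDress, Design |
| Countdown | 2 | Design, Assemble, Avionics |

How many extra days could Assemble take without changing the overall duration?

0

Design→Fabricate→Avionics→Assemble→Countdown = 4+2+7+12+2 = 27 sets the makespan at 27 days.
The longest chain containing Assemble totals 27 days.
So Assemble can slip 25 − 25 = 0 days.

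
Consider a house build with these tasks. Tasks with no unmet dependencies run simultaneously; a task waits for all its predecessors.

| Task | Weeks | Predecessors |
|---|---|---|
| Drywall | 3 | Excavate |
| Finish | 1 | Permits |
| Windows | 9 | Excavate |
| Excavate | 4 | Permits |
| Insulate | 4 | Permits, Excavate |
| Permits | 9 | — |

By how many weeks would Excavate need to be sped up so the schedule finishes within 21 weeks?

Current finish: 22 weeks; target: 21.
Excavate is on every critical path, so each week cut from Excavate cuts the finish by one (this holds down to a finish of 19).
Need 22 − 21 = 1 week off Excavate → Excavate becomes 3 weeks, finish becomes 21.

1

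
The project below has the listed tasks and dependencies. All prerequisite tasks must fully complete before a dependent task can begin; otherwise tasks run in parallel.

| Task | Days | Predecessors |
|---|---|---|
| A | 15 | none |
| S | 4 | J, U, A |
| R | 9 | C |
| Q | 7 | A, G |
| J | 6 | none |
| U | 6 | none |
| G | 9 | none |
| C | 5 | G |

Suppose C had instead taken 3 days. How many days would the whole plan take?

22

Critical path before the change: G→C→R = 9+5+9 = 23 giving 23 days.
C lies on that path, so at 3 days the path becomes 21 days.
The binding chain switches to A→Q = 15+7 = 22; finish 22 days.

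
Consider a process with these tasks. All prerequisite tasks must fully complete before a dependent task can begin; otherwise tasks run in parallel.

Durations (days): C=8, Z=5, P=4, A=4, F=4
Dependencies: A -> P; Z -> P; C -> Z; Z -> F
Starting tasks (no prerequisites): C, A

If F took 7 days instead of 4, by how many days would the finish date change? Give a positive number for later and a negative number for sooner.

3

Actual critical path: C→Z→F = 8+5+4 = 17 ⇒ 17 days.
F lies on that path, so at 7 days the path becomes 20 days.
No other chain overtakes it, so the finish is 20 days.
Change in finish: 20 − 17 = +3 days.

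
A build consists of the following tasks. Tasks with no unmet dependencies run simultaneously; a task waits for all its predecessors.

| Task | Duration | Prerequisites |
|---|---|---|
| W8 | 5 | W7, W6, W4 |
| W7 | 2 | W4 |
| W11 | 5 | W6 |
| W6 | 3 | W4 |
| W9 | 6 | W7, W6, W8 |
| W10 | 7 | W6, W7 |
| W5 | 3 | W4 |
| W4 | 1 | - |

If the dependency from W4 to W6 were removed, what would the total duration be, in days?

14

Original critical path: W4→W6→W8→W9 = 1+3+5+6 = 15 ⇒ 15 days.
Without W4→W6, W6's earliest start moves from 1 to 0.
New critical path: W4→W7→W8→W9 = 1+2+5+6 = 14 ⇒ 14 days.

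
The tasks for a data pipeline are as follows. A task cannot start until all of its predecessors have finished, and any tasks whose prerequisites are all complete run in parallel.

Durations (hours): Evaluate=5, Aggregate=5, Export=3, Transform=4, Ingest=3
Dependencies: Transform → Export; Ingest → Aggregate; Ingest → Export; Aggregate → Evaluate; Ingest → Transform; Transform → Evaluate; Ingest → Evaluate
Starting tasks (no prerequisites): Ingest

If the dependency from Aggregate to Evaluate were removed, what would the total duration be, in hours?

12

Original critical path: Ingest→Aggregate→Evaluate = 3+5+5 = 13 ⇒ 13 hours.
Without Aggregate→Evaluate, Evaluate's earliest start moves from 8 to 7.
New critical path: Ingest→Transform→Evaluate = 3+4+5 = 12 ⇒ 12 hours.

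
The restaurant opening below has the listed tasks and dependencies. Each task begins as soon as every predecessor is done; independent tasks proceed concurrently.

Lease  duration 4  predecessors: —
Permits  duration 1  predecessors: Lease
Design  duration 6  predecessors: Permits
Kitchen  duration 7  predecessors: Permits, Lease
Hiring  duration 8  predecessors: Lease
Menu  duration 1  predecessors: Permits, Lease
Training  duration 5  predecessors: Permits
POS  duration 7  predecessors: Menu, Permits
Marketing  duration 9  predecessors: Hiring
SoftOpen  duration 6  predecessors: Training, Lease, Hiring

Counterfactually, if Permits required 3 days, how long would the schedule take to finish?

21

As given, the longest chain is Lease→Hiring→Marketing = 4+8+9 = 21, so the finish is 21 days.
Permits has 5 days of float (longest path through it is 16).
That remains the longest chain; total 21 days.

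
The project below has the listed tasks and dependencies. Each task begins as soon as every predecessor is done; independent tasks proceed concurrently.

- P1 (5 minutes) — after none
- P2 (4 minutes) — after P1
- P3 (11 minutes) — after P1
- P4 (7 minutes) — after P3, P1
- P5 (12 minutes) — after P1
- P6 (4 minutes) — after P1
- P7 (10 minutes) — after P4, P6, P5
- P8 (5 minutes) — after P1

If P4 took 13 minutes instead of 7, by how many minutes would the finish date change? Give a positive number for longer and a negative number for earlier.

6

Actual critical path: P1→P3→P4→P7 = 5+11+7+10 = 33 ⇒ 33 minutes.
Since P4 is critical, the +6 change carries straight to that chain (now 39 minutes).
That remains the longest chain; total 39 minutes.
Change in finish: 39 − 33 = +6 minutes.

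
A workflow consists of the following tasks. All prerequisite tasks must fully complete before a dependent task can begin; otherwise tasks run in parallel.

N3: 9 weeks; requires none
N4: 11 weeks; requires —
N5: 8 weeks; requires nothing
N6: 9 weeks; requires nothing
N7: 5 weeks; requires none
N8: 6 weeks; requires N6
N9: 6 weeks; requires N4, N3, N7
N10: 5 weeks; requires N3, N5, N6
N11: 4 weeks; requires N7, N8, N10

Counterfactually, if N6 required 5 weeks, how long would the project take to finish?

The binding path is N6→N8→N11 = 9+6+4 = 19; finish at 19 weeks.
Since N6 is critical, the -4 change carries straight to that chain (now 15 weeks).
Now N3→N10→N11 = 9+5+4 = 18 is longest, so the finish becomes 18 weeks.

18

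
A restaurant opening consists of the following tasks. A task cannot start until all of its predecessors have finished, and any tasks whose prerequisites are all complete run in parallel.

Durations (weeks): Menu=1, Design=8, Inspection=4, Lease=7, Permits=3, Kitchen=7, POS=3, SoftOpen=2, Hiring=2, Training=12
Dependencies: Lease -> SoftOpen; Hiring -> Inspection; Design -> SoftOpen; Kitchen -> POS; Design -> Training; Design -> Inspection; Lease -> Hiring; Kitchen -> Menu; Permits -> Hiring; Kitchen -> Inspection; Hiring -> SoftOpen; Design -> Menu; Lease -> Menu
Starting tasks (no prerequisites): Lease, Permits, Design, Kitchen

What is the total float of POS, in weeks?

10

The longest chain is Design→Training = 8+12 = 20; overall finish 20 weeks.
The longest chain containing POS totals 10 weeks.
So POS can slip 20 − 10 = 10 weeks.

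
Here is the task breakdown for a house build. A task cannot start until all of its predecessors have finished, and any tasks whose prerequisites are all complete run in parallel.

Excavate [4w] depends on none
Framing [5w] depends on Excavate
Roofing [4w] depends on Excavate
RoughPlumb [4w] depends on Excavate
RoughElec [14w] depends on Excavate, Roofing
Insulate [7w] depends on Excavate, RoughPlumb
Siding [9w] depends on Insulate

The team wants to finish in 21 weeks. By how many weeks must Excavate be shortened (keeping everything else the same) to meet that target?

3

Current finish: 24 weeks; target: 21.
Excavate is on every critical path, so each week cut from Excavate cuts the finish by one (this holds down to a finish of 21).
Need 24 − 21 = 3 weeks off Excavate → Excavate becomes 1 week, finish becomes 21.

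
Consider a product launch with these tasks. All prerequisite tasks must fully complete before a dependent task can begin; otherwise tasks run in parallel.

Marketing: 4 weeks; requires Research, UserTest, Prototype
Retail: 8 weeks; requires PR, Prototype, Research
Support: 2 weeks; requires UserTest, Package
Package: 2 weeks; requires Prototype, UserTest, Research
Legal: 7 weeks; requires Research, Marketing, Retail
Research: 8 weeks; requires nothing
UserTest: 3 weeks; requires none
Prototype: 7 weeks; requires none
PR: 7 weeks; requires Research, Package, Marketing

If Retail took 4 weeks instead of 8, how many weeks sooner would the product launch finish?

Baseline: Research→Marketing→PR→Retail→Legal = 8+4+7+8+7 = 34 → 34 weeks.
Retail is on the critical path; changing it to 4 makes that path 30 weeks.
No other chain overtakes it, so the finish is 30 weeks.
Change in finish: 30 − 34 = -4 weeks.

4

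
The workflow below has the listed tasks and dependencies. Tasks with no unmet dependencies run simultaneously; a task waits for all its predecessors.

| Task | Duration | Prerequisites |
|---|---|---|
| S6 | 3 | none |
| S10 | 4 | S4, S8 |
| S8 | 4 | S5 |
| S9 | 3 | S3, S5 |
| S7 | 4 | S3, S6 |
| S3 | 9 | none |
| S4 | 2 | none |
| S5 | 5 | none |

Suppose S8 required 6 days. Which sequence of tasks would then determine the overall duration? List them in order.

Actual critical path: S5→S8→S10 = 5+4+4 = 13 ⇒ 13 days.
S8 is on the critical path; changing it to 6 makes that path 15 days.
That remains the longest chain; total 15 days.

S5, S8, S10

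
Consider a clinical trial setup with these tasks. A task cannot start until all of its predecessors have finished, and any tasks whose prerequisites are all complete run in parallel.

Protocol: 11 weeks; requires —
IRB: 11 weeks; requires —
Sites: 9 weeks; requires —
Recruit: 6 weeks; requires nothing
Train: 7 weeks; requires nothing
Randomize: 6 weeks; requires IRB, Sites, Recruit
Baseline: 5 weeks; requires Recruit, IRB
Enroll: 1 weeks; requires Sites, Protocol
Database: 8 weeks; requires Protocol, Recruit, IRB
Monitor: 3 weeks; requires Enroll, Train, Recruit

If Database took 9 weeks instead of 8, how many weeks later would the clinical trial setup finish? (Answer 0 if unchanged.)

The binding path is Protocol→Database = 11+8 = 19; finish at 19 weeks.
Since Database is critical, the +1 change carries straight to that chain (now 20 weeks).
The critical path is still Protocol→Database; finish is now 20 weeks.
Change in finish: 20 − 19 = +1 weeks.

1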